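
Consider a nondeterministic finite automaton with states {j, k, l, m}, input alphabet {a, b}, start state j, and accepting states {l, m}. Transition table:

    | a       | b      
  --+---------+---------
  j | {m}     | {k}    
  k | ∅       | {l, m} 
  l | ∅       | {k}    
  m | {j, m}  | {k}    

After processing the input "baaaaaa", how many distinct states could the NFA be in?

Start in {j}.
Read 'b': {j} → {k}.
Read 'a': {k} → ∅.
The set is empty and remains empty for the remaining 5 symbols.
That set has 0 states.

0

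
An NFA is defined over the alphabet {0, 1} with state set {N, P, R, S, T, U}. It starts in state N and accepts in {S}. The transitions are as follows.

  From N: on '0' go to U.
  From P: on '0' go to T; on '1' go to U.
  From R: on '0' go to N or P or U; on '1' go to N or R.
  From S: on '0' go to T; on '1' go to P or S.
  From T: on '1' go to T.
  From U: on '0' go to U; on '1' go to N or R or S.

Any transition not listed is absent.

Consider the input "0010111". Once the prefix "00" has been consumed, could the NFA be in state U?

Yes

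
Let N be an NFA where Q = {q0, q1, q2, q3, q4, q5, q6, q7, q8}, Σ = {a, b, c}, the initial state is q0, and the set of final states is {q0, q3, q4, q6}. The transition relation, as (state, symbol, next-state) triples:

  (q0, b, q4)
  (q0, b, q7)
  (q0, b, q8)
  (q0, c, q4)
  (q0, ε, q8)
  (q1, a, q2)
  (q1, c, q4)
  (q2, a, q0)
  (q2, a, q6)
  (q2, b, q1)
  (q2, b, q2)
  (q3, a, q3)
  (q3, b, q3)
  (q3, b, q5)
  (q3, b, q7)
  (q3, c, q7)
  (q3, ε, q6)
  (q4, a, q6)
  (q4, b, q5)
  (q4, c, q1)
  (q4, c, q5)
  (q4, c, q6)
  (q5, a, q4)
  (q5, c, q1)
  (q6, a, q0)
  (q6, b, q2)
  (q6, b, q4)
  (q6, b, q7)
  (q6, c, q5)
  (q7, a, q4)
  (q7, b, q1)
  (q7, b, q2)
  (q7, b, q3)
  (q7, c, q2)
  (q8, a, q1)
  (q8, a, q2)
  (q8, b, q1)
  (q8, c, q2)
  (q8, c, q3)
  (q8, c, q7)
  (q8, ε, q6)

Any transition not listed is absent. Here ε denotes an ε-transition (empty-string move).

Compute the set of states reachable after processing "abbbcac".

Start: ε-closure({q0}) = {q0, q6, q8}.
Read 'a': q0→∅, q6→{q0}, q8→{q1, q2}; union {q0, q1, q2}; ε-closure = {q0, q1, q2, q6, q8}.
Read 'b': q0→{q4, q7, q8}, q1→∅, q2→{q1, q2}, q6→{q2, q4, q7}, q8→{q1}; union {q1, q2, q4, q7, q8}; ε-closure = {q1, q2, q4, q6, q7, q8}.
Read 'b': q1→∅, q2→{q1, q2}, q4→{q5}, q6→{q2, q4, q7}, q7→{q1, q2, q3}, q8→{q1}; union {q1, q2, q3, q4, q5, q7}; ε-closure = {q1, q2, q3, q4, q5, q6, q7}.
Read 'b': q1→∅, q2→{q1, q2}, q3→{q3, q5, q7}, q4→{q5}, q5→∅, q6→{q2, q4, q7}, q7→{q1, q2, q3}; union {q1, q2, q3, q4, q5, q7}; ε-closure = {q1, q2, q3, q4, q5, q6, q7}.
Read 'c': q1→{q4}, q2→∅, q3→{q7}, q4→{q1, q5, q6}, q5→{q1}, q6→{q5}, q7→{q2}; now {q1, q2, q4, q5, q6, q7}.
Read 'a': q1→{q2}, q2→{q0, q6}, q4→{q6}, q5→{q4}, q6→{q0}, q7→{q4}; union {q0, q2, q4, q6}; ε-closure = {q0, q2, q4, q6, q8}.
Read 'c': q0→{q4}, q2→∅, q4→{q1, q5, q6}, q6→{q5}, q8→{q2, q3, q7}; now {q1, q2, q3, q4, q5, q6, q7}.

{q1, q2, q3, q4, q5, q6, q7}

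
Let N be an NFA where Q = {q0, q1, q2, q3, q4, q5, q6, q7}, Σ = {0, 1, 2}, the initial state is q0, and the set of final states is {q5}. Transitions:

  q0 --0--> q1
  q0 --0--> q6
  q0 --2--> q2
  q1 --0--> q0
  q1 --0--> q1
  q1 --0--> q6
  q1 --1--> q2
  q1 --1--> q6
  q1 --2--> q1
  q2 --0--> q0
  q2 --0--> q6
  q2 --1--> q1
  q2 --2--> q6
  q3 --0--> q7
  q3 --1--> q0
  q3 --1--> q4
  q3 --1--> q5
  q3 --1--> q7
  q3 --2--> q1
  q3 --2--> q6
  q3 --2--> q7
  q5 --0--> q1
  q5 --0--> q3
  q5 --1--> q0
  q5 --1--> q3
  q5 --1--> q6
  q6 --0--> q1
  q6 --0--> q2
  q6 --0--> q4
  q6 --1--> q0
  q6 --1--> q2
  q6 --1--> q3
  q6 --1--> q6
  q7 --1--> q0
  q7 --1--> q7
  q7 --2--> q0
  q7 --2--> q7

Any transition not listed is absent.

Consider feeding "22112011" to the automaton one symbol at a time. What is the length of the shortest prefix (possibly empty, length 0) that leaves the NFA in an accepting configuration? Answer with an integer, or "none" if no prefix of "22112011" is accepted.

4

Start in {q0}.
Read '2': {q0} → {q2}.
Read '2': {q2} → {q6}.
Read '1': {q6} → {q0, q2, q3, q6}.
Read '1': {q0, q2, q3, q6} → {q0, q1, q2, q3, q4, q5, q6, q7}.
None of the earlier sets intersect F, but {q0, q1, q2, q3, q4, q5, q6, q7} does.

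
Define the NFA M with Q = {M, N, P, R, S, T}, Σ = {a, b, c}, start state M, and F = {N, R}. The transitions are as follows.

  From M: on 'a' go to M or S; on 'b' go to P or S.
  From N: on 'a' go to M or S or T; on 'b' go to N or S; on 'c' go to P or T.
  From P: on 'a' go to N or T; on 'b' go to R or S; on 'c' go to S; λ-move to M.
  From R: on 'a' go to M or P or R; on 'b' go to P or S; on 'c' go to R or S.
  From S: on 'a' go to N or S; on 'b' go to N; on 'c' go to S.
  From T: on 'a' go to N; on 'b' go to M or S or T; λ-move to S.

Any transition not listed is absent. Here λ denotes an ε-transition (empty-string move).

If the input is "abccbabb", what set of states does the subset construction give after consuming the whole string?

{M, N, P, R, S, T}

Start in {M}.
Read 'a': M→{M, S}; now {M, S}.
Read 'b': M→{P, S}, S→{N}; union {N, P, S}; ε-closure = {M, N, P, S}.
Read 'c': M→∅, N→{P, T}, P→{S}, S→{S}; union {P, S, T}; ε-closure = {M, P, S, T}.
Read 'c': M→∅, P→{S}, S→{S}, T→∅; now {S}.
Read 'b': S→{N}; now {N}.
Read 'a': N→{M, S, T}; now {M, S, T}.
Read 'b': M→{P, S}, S→{N}, T→{M, S, T}; now {M, N, P, S, T}.
Read 'b': M→{P, S}, N→{N, S}, P→{R, S}, S→{N}, T→{M, S, T}; now {M, N, P, R, S, T}.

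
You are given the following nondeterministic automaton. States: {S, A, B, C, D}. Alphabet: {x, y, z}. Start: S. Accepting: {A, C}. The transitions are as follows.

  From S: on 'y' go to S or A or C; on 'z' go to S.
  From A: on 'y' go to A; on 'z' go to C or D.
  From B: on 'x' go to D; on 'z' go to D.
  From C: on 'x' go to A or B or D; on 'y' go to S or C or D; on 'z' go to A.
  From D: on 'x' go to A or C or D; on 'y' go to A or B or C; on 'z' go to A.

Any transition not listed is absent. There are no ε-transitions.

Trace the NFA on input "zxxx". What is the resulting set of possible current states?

Start in {S}.
Read 'z': {S} → {S}.
Read 'x': {S} → ∅.
The set is empty and remains empty for the remaining 2 symbols.

∅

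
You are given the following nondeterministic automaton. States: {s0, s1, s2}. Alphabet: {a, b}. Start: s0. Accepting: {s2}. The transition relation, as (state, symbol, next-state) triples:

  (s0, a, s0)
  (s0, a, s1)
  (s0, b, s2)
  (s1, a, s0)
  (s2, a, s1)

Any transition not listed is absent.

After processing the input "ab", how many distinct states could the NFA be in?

Start in {s0}.
Read 'a': s0→{s0, s1}; now {s0, s1}.
Read 'b': s0→{s2}, s1→∅; now {s2}.
That set has 1 state.

1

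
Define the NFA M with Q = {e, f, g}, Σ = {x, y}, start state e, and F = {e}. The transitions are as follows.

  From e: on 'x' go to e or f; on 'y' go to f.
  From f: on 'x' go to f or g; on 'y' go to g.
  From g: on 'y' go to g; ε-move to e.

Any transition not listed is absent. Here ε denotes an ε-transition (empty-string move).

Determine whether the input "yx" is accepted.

Start in {e}.
Read 'y': e→{f}; now {f}.
Read 'x': f→{f, g}; union {f, g}; ε-closure = {e, f, g}.
The final set {e, f, g} contains the accepting state e.

Yes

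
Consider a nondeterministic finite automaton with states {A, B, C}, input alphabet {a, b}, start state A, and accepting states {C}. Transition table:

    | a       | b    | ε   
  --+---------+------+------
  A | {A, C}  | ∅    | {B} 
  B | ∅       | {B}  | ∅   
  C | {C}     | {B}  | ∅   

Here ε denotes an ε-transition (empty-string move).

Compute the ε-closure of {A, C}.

{A, B, C}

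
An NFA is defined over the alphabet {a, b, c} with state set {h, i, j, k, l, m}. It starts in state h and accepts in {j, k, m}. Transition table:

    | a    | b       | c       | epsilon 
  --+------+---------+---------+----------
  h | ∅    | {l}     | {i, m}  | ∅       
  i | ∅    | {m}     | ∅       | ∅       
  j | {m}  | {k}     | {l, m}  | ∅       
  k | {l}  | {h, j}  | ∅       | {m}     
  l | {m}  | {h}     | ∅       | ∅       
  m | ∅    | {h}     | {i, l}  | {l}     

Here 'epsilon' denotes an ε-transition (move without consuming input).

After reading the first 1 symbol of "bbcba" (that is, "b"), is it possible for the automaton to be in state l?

Start in {h}.
Read 'b': {h} → {l}.
State l is in {l}.

Yes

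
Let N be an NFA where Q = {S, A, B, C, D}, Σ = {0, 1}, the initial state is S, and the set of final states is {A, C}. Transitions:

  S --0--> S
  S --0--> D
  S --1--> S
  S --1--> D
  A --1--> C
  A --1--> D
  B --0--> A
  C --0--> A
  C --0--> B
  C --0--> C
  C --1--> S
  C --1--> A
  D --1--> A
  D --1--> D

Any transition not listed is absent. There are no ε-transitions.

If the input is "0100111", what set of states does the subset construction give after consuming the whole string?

Start in {S}.
Read '0': S→{S, D}; now {S, D}.
Read '1': S→{S, D}, D→{A, D}; now {S, A, D}.
Read '0': S→{S, D}, A→∅, D→∅; now {S, D}.
Read '0': S→{S, D}, D→∅; now {S, D}.
Read '1': S→{S, D}, D→{A, D}; now {S, A, D}.
Read '1': S→{S, D}, A→{C, D}, D→{A, D}; now {S, A, C, D}.
Read '1': S→{S, D}, A→{C, D}, C→{S, A}, D→{A, D}; now {S, A, C, D}.

{S, A, C, D}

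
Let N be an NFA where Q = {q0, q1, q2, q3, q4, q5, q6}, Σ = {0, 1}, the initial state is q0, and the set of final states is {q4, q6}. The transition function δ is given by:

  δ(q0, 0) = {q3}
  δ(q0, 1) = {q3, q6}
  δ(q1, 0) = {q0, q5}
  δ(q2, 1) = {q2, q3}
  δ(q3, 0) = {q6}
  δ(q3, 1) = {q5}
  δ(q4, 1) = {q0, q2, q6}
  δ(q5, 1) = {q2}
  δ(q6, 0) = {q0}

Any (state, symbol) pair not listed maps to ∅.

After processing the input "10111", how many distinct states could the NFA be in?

Start in {q0}.
Read '1': {q0} → {q3, q6}.
Read '0': {q3, q6} → {q0, q6}.
Read '1': {q0, q6} → {q3, q6}.
Read '1': {q3, q6} → {q5}.
Read '1': {q5} → {q2}.
That set has 1 state.

1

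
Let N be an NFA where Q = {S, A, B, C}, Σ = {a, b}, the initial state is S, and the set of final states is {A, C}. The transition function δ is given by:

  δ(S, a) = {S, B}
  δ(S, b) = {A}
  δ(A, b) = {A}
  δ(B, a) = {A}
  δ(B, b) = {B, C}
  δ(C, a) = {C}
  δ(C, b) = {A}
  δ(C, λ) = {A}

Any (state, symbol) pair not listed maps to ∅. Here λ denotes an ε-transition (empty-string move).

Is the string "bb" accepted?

Yes

Start in {S}.
Read 'b': {S} → {A}.
Read 'b': {A} → {A}.
The final set {A} contains the accepting state A.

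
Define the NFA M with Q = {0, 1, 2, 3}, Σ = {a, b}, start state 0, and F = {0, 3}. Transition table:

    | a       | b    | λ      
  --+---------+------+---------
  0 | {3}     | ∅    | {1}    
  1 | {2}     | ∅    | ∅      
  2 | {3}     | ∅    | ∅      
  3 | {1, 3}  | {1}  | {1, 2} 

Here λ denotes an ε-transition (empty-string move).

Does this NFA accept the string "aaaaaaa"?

Start: ε-closure({0}) = {0, 1}.
Read 'a': 0→{3}, 1→{2}; union {2, 3}; ε-closure = {1, 2, 3}.
Read 'a': 1→{2}, 2→{3}, 3→{1, 3}; now {1, 2, 3}.
Read 'a': 1→{2}, 2→{3}, 3→{1, 3}; now {1, 2, 3}.
Read 'a': 1→{2}, 2→{3}, 3→{1, 3}; now {1, 2, 3}.
Read 'a': 1→{2}, 2→{3}, 3→{1, 3}; now {1, 2, 3}.
Read 'a': 1→{2}, 2→{3}, 3→{1, 3}; now {1, 2, 3}.
Read 'a': 1→{2}, 2→{3}, 3→{1, 3}; now {1, 2, 3}.
The final set {1, 2, 3} contains the accepting state 3.

Yes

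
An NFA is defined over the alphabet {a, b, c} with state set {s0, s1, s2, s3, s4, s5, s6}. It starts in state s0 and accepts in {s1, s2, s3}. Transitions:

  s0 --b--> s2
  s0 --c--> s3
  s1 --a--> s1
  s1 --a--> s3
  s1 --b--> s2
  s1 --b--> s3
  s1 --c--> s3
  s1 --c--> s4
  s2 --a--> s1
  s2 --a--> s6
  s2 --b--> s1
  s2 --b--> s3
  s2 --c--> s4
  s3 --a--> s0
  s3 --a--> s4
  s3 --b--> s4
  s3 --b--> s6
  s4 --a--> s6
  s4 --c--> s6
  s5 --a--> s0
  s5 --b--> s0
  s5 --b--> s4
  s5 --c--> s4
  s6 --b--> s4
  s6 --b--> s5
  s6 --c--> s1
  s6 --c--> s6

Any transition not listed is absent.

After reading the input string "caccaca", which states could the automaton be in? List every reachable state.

{s0, s4, s6}

Start in {s0}.
Read 'c': {s0} → {s3}.
Read 'a': {s3} → {s0, s4}.
Read 'c': {s0, s4} → {s3, s6}.
Read 'c': {s3, s6} → {s1, s6}.
Read 'a': {s1, s6} → {s1, s3}.
Read 'c': {s1, s3} → {s3, s4}.
Read 'a': {s3, s4} → {s0, s4, s6}.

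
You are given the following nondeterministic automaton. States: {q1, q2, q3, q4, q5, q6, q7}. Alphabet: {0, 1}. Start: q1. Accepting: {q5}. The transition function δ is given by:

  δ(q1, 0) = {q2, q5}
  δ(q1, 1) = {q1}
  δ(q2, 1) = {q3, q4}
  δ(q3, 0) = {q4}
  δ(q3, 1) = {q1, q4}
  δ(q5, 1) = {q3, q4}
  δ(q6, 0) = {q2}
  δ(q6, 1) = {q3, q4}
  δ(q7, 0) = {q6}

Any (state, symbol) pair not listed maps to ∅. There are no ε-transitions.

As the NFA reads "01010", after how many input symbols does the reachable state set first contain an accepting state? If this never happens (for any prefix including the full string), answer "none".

1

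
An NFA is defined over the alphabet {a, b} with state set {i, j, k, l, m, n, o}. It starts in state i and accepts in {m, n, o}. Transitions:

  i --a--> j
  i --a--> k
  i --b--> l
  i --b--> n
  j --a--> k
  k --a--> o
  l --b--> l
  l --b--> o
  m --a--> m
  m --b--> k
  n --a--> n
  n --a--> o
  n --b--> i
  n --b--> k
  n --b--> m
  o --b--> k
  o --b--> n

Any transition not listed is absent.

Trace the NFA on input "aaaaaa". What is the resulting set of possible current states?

∅

Start in {i}.
Read 'a': i→{j, k}; now {j, k}.
Read 'a': j→{k}, k→{o}; now {k, o}.
Read 'a': k→{o}, o→∅; now {o}.
Read 'a': o→∅; now ∅.
The set is empty and remains empty for the remaining 2 symbols.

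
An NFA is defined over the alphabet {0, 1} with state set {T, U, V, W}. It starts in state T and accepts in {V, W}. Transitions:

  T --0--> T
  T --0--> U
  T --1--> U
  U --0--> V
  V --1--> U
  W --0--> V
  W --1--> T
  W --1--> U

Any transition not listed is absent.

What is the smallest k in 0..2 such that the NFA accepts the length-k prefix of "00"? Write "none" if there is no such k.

2

Start in {T}.
Read '0': T→{T, U}; now {T, U}.
Read '0': T→{T, U}, U→{V}; now {T, U, V}.
None of the earlier sets intersect F, but {T, U, V} does.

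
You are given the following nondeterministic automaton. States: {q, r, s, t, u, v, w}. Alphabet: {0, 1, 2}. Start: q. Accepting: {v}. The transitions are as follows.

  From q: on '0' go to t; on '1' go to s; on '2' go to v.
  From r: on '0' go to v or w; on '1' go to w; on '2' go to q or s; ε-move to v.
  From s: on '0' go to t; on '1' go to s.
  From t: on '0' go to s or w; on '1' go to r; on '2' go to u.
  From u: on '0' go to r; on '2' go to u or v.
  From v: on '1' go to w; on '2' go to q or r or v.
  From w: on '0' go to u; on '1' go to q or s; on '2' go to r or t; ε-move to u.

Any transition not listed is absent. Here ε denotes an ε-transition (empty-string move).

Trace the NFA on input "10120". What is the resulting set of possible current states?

Start in {q}.
Read '1': {q} → {s}.
Read '0': {s} → {t}.
Read '1': {t} → {r, v}.
Read '2': {r, v} → {q, r, s, v}.
Read '0': {q, r, s, v} → {t, u, v, w}.

{t, u, v, w}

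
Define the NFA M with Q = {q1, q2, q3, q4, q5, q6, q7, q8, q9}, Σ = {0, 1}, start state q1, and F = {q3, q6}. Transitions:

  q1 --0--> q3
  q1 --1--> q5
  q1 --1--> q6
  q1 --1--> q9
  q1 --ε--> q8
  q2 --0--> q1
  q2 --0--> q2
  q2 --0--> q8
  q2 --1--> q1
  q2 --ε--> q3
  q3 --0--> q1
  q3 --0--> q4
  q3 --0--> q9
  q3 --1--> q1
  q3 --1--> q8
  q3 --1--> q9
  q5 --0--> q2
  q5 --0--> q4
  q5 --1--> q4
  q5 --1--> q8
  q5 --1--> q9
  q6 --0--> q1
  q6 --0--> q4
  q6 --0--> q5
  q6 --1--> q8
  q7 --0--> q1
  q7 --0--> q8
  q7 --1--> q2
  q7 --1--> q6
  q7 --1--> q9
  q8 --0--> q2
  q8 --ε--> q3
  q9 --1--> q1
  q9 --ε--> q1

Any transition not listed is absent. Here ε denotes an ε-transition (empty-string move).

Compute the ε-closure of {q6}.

{q6}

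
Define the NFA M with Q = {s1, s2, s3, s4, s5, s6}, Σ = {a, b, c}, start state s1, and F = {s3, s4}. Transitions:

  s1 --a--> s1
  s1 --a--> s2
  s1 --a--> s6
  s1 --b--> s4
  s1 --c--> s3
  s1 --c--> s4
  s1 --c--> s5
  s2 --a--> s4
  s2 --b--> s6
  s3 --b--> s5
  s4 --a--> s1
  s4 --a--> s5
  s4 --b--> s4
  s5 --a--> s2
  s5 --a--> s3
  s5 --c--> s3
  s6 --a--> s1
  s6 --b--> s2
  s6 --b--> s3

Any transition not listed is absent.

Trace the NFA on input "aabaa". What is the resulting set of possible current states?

{s1, s2, s3, s5, s6}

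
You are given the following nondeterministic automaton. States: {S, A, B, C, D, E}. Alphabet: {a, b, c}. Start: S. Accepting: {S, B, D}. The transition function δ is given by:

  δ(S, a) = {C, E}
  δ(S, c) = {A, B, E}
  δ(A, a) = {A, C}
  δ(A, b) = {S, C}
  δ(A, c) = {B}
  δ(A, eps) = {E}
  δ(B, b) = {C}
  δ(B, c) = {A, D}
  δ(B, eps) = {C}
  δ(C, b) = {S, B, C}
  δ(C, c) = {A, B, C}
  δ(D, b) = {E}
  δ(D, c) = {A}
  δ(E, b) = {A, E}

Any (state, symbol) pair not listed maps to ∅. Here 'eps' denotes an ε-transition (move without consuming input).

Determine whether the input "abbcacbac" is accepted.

Yes

Start in {S}.
Read 'a': {S} → {C, E}.
Read 'b': {C, E} → {S, A, B, C, E}.
Read 'b': {S, A, B, C, E} → {S, A, B, C, E}.
Read 'c': {S, A, B, C, E} → {A, B, C, D, E}.
Read 'a': {A, B, C, D, E} → {A, C, E}.
Read 'c': {A, C, E} → {A, B, C, E}.
Read 'b': {A, B, C, E} → {S, A, B, C, E}.
Read 'a': {S, A, B, C, E} → {A, C, E}.
Read 'c': {A, C, E} → {A, B, C, E}.
The final set {A, B, C, E} contains the accepting state B.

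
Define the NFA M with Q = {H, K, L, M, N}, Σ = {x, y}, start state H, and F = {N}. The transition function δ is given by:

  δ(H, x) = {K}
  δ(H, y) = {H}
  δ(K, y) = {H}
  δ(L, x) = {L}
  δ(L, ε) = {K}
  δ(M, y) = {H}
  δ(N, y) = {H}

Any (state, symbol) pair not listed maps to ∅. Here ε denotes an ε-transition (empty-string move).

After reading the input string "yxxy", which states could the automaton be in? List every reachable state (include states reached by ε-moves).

∅

Start in {H}.
Read 'y': {H} → {H}.
Read 'x': {H} → {K}.
Read 'x': {K} → ∅.
The set is empty and remains empty for the remaining 1 symbol.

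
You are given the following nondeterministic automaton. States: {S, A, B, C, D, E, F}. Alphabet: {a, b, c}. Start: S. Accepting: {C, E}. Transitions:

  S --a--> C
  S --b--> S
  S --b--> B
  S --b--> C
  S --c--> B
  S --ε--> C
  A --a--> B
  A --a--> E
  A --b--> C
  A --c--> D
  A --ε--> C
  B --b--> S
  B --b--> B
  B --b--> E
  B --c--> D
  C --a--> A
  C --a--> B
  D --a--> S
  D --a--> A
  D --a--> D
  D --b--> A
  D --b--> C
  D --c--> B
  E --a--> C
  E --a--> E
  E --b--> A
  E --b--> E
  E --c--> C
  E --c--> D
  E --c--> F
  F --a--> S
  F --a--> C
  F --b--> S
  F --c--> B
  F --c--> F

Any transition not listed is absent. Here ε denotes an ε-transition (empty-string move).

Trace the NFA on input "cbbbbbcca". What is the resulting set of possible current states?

Start: ε-closure({S}) = {S, C}.
Read 'c': {S, C} → {B}.
Read 'b': {B} → {S, B, C, E}.
Read 'b': {S, B, C, E} → {S, A, B, C, E}.
Read 'b': {S, A, B, C, E} → {S, A, B, C, E}.
Read 'b': {S, A, B, C, E} → {S, A, B, C, E}.
Read 'b': {S, A, B, C, E} → {S, A, B, C, E}.
Read 'c': {S, A, B, C, E} → {B, C, D, F}.
Read 'c': {B, C, D, F} → {B, D, F}.
Read 'a': {B, D, F} → {S, A, C, D}.

{S, A, C, D}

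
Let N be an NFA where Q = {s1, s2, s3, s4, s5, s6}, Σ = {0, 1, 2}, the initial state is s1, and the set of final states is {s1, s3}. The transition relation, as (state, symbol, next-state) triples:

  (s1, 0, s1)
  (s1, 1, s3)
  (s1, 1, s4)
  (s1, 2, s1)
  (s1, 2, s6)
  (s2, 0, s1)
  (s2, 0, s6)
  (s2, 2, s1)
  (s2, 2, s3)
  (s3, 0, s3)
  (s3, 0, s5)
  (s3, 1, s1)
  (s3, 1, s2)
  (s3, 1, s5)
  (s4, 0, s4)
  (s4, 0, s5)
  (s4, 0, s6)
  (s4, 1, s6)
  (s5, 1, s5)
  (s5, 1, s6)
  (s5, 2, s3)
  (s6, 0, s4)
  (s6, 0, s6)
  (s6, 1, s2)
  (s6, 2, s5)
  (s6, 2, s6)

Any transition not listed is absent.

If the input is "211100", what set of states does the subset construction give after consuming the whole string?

{s1, s3, s4, s5, s6}

Start in {s1}.
Read '2': s1→{s1, s6}; now {s1, s6}.
Read '1': s1→{s3, s4}, s6→{s2}; now {s2, s3, s4}.
Read '1': s2→∅, s3→{s1, s2, s5}, s4→{s6}; now {s1, s2, s5, s6}.
Read '1': s1→{s3, s4}, s2→∅, s5→{s5, s6}, s6→{s2}; now {s2, s3, s4, s5, s6}.
Read '0': s2→{s1, s6}, s3→{s3, s5}, s4→{s4, s5, s6}, s5→∅, s6→{s4, s6}; now {s1, s3, s4, s5, s6}.
Read '0': s1→{s1}, s3→{s3, s5}, s4→{s4, s5, s6}, s5→∅, s6→{s4, s6}; now {s1, s3, s4, s5, s6}.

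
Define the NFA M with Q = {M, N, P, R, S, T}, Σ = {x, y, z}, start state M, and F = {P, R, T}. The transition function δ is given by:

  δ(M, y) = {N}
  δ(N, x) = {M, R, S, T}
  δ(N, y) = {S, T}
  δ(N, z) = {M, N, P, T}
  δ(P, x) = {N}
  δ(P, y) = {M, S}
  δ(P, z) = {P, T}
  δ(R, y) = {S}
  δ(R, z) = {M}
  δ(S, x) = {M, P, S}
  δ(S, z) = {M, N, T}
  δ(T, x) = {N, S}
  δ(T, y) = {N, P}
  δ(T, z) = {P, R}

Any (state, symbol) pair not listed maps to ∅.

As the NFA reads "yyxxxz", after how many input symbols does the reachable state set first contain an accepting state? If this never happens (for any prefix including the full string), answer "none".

Start in {M}.
Read 'y': {M} → {N}.
Read 'y': {N} → {S, T}.
None of the earlier sets intersect F, but {S, T} does.

2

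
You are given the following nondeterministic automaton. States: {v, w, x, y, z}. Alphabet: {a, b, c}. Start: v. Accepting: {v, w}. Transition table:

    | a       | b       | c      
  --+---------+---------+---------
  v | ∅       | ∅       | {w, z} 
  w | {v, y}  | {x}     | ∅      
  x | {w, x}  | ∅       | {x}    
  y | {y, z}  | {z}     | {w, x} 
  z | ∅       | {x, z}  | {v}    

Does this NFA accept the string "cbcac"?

Start in {v}.
Read 'c': v→{w, z}; now {w, z}.
Read 'b': w→{x}, z→{x, z}; now {x, z}.
Read 'c': x→{x}, z→{v}; now {v, x}.
Read 'a': v→∅, x→{w, x}; now {w, x}.
Read 'c': w→∅, x→{x}; now {x}.
The final set {x} contains no accepting state.

No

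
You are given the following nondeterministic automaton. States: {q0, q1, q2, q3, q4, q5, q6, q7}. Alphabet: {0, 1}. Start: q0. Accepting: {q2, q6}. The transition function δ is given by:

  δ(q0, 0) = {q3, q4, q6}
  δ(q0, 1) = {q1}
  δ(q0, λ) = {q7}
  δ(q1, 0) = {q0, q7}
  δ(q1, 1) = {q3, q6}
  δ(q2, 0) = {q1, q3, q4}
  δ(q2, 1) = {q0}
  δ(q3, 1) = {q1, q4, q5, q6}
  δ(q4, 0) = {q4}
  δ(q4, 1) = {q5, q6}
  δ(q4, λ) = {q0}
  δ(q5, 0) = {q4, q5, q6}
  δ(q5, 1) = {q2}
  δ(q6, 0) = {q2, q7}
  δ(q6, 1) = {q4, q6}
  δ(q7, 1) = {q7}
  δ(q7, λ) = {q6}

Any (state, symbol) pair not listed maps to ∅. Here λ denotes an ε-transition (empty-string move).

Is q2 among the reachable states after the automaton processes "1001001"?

Yes

Start: ε-closure({q0}) = {q0, q6, q7}.
Read '1': q0→{q1}, q6→{q4, q6}, q7→{q7}; union {q1, q4, q6, q7}; ε-closure = {q0, q1, q4, q6, q7}.
Read '0': q0→{q3, q4, q6}, q1→{q0, q7}, q4→{q4}, q6→{q2, q7}, q7→∅; now {q0, q2, q3, q4, q6, q7}.
Read '0': q0→{q3, q4, q6}, q2→{q1, q3, q4}, q3→∅, q4→{q4}, q6→{q2, q7}, q7→∅; union {q1, q2, q3, q4, q6, q7}; ε-closure = {q0, q1, q2, q3, q4, q6, q7}.
Read '1': q0→{q1}, q1→{q3, q6}, q2→{q0}, q3→{q1, q4, q5, q6}, q4→{q5, q6}, q6→{q4, q6}, q7→{q7}; now {q0, q1, q3, q4, q5, q6, q7}.
Read '0': q0→{q3, q4, q6}, q1→{q0, q7}, q3→∅, q4→{q4}, q5→{q4, q5, q6}, q6→{q2, q7}, q7→∅; now {q0, q2, q3, q4, q5, q6, q7}.
Read '0': q0→{q3, q4, q6}, q2→{q1, q3, q4}, q3→∅, q4→{q4}, q5→{q4, q5, q6}, q6→{q2, q7}, q7→∅; union {q1, q2, q3, q4, q5, q6, q7}; ε-closure = {q0, q1, q2, q3, q4, q5, q6, q7}.
Read '1': q0→{q1}, q1→{q3, q6}, q2→{q0}, q3→{q1, q4, q5, q6}, q4→{q5, q6}, q5→{q2}, q6→{q4, q6}, q7→{q7}; now {q0, q1, q2, q3, q4, q5, q6, q7}.
State q2 is in {q0, q1, q2, q3, q4, q5, q6, q7}.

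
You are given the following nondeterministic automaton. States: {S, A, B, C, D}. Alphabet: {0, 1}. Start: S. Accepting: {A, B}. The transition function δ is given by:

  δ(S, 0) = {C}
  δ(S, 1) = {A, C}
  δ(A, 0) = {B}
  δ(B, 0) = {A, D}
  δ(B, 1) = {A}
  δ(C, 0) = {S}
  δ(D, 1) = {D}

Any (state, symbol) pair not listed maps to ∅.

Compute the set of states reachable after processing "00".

{S}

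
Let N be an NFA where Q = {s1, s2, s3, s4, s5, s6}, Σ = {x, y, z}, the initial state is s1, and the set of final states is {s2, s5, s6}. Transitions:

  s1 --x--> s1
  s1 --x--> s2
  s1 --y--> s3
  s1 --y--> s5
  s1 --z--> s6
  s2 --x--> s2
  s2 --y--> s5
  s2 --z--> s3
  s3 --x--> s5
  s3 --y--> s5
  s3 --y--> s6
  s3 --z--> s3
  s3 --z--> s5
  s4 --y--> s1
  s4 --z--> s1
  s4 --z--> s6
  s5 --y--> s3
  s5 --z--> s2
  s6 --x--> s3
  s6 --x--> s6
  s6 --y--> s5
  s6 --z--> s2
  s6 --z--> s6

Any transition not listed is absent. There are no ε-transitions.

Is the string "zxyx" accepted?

Yes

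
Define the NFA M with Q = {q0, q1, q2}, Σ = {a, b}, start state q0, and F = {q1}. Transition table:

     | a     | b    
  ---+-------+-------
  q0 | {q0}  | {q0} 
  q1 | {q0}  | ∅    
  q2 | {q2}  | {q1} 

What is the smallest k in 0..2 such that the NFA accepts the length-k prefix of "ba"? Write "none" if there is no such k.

none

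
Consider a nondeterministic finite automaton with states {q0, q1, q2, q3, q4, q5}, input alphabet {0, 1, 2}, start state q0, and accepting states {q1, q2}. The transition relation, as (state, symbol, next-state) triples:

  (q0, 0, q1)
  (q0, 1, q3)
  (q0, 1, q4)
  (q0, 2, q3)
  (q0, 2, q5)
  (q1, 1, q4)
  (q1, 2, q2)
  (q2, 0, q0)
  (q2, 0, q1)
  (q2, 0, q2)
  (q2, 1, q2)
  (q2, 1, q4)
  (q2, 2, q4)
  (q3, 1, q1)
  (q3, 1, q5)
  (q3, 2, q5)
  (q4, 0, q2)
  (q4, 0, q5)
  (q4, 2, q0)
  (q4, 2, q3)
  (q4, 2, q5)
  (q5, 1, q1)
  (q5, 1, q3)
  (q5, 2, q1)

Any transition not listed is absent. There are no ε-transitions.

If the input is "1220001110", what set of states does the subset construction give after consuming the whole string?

Start in {q0}.
Read '1': q0→{q3, q4}; now {q3, q4}.
Read '2': q3→{q5}, q4→{q0, q3, q5}; now {q0, q3, q5}.
Read '2': q0→{q3, q5}, q3→{q5}, q5→{q1}; now {q1, q3, q5}.
Read '0': q1→∅, q3→∅, q5→∅; now ∅.
The set is empty and remains empty for the remaining 6 symbols.

∅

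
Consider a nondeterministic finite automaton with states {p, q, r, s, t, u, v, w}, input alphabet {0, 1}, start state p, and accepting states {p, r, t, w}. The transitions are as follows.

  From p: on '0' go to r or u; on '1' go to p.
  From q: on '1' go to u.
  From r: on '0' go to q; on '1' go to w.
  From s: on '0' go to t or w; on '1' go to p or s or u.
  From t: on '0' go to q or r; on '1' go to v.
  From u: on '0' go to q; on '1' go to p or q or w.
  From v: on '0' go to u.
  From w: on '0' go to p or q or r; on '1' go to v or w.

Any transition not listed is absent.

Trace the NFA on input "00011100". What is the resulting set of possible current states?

Start in {p}.
Read '0': p→{r, u}; now {r, u}.
Read '0': r→{q}, u→{q}; now {q}.
Read '0': q→∅; now ∅.
The set is empty and remains empty for the remaining 5 symbols.

∅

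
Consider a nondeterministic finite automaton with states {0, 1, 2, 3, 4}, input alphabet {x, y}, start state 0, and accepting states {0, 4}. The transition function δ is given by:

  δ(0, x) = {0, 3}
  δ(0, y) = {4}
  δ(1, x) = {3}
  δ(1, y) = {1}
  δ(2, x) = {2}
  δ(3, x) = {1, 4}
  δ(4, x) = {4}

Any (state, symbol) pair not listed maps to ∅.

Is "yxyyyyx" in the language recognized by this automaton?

No

Start in {0}.
Read 'y': 0→{4}; now {4}.
Read 'x': 4→{4}; now {4}.
Read 'y': 4→∅; now ∅.
The set is empty and remains empty for the remaining 4 symbols.
The final set ∅ contains no accepting state.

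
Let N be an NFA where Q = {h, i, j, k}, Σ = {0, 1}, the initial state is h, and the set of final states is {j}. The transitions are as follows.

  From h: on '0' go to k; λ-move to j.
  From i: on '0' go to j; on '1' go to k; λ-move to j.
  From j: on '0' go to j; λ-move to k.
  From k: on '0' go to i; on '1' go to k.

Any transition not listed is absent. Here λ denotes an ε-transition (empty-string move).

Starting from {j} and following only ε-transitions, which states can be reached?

{j, k}

Begin with {j}.
ε-move j → k; add k.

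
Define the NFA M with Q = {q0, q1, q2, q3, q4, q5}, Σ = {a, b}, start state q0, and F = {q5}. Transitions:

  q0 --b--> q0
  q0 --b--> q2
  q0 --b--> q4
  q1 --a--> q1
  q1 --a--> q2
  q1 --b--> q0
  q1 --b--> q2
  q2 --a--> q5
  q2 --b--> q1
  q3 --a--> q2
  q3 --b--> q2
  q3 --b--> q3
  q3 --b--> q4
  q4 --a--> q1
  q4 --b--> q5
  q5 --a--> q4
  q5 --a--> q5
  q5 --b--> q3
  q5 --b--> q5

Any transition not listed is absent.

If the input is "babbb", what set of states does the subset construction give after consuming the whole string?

{q0, q1, q2, q3, q4, q5}

Start in {q0}.
Read 'b': {q0} → {q0, q2, q4}.
Read 'a': {q0, q2, q4} → {q1, q5}.
Read 'b': {q1, q5} → {q0, q2, q3, q5}.
Read 'b': {q0, q2, q3, q5} → {q0, q1, q2, q3, q4, q5}.
Read 'b': {q0, q1, q2, q3, q4, q5} → {q0, q1, q2, q3, q4, q5}.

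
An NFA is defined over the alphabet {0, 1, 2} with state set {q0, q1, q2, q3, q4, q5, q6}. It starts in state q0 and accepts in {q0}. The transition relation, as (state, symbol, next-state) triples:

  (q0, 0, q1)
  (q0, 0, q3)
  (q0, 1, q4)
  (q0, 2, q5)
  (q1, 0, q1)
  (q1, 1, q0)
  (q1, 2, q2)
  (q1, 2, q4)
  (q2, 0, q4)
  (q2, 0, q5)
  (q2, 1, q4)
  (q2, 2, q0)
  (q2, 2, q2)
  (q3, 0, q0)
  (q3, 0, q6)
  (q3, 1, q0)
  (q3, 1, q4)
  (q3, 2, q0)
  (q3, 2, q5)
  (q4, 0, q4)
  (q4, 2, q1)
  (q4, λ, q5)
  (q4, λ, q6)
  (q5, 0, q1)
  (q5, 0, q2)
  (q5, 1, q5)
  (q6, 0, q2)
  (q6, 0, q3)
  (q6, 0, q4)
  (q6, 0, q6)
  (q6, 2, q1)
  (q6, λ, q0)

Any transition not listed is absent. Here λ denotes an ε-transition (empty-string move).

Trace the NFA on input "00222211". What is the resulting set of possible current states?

Start in {q0}.
Read '0': q0→{q1, q3}; now {q1, q3}.
Read '0': q1→{q1}, q3→{q0, q6}; now {q0, q1, q6}.
Read '2': q0→{q5}, q1→{q2, q4}, q6→{q1}; union {q1, q2, q4, q5}; ε-closure = {q0, q1, q2, q4, q5, q6}.
Read '2': q0→{q5}, q1→{q2, q4}, q2→{q0, q2}, q4→{q1}, q5→∅, q6→{q1}; union {q0, q1, q2, q4, q5}; ε-closure = {q0, q1, q2, q4, q5, q6}.
Read '2': q0→{q5}, q1→{q2, q4}, q2→{q0, q2}, q4→{q1}, q5→∅, q6→{q1}; union {q0, q1, q2, q4, q5}; ε-closure = {q0, q1, q2, q4, q5, q6}.
Read '2': q0→{q5}, q1→{q2, q4}, q2→{q0, q2}, q4→{q1}, q5→∅, q6→{q1}; union {q0, q1, q2, q4, q5}; ε-closure = {q0, q1, q2, q4, q5, q6}.
Read '1': q0→{q4}, q1→{q0}, q2→{q4}, q4→∅, q5→{q5}, q6→∅; union {q0, q4, q5}; ε-closure = {q0, q4, q5, q6}.
Read '1': q0→{q4}, q4→∅, q5→{q5}, q6→∅; union {q4, q5}; ε-closure = {q0, q4, q5, q6}.

{q0, q4, q5, q6}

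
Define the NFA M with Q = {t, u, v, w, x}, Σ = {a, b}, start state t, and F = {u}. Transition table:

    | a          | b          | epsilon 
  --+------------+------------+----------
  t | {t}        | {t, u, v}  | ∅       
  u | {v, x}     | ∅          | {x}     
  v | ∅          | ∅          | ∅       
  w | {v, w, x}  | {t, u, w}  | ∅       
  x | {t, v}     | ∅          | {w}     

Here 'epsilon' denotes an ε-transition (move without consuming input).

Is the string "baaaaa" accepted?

Start in {t}.
Read 'b': {t} → {t, u, v, w, x}.
Read 'a': {t, u, v, w, x} → {t, v, w, x}.
Read 'a': {t, v, w, x} → {t, v, w, x}.
Read 'a': {t, v, w, x} → {t, v, w, x}.
Read 'a': {t, v, w, x} → {t, v, w, x}.
Read 'a': {t, v, w, x} → {t, v, w, x}.
The final set {t, v, w, x} contains no accepting state.

No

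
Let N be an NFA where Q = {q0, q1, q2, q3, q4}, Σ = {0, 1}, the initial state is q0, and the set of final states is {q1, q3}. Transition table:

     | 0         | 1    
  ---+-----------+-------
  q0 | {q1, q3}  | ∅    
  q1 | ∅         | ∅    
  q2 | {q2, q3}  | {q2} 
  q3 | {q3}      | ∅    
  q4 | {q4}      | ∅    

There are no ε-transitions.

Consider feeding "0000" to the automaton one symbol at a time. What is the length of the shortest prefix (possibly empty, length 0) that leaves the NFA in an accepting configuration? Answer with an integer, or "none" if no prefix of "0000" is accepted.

1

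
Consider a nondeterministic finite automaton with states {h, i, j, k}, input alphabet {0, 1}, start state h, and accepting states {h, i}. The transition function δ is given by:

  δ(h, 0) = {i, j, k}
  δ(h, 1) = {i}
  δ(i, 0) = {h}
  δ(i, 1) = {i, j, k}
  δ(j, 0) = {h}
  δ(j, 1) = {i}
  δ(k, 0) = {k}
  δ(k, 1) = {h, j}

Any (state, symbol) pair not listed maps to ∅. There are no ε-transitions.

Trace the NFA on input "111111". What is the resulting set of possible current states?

{h, i, j, k}

Start in {h}.
Read '1': {h} → {i}.
Read '1': {i} → {i, j, k}.
Read '1': {i, j, k} → {h, i, j, k}.
Read '1': {h, i, j, k} → {h, i, j, k}.
Read '1': {h, i, j, k} → {h, i, j, k}.
Read '1': {h, i, j, k} → {h, i, j, k}.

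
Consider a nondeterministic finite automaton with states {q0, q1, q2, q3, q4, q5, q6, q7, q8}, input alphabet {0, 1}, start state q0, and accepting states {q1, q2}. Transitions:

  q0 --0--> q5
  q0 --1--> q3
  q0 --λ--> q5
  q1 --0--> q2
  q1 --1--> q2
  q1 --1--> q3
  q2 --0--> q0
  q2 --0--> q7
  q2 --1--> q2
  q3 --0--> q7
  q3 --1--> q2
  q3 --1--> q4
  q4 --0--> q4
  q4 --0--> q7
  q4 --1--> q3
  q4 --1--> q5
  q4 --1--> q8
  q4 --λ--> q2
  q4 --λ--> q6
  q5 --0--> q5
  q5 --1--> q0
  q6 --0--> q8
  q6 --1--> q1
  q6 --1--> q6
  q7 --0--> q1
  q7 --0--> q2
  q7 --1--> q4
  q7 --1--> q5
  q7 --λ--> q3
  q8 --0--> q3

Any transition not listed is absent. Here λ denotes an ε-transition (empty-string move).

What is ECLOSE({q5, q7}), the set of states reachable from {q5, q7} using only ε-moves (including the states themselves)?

Begin with {q5, q7}.
ε-move q7 → q3; add q3.

{q3, q5, q7}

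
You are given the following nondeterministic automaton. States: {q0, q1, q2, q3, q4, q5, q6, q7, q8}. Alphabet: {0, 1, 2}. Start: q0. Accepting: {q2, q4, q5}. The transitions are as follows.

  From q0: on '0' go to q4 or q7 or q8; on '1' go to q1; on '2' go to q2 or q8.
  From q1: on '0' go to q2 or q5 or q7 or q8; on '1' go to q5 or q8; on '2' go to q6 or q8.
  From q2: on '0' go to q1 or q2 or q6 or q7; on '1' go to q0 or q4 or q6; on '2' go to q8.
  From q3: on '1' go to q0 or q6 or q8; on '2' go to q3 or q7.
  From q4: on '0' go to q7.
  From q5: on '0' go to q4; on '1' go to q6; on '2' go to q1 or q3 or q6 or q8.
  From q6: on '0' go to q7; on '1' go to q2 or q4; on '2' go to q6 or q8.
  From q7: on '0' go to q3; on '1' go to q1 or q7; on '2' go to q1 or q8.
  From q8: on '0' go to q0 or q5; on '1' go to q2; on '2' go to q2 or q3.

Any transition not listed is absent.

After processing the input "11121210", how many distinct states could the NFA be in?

Start in {q0}.
Read '1': q0→{q1}; now {q1}.
Read '1': q1→{q5, q8}; now {q5, q8}.
Read '1': q5→{q6}, q8→{q2}; now {q2, q6}.
Read '2': q2→{q8}, q6→{q6, q8}; now {q6, q8}.
Read '1': q6→{q2, q4}, q8→{q2}; now {q2, q4}.
Read '2': q2→{q8}, q4→∅; now {q8}.
Read '1': q8→{q2}; now {q2}.
Read '0': q2→{q1, q2, q6, q7}; now {q1, q2, q6, q7}.
That set has 4 states.

4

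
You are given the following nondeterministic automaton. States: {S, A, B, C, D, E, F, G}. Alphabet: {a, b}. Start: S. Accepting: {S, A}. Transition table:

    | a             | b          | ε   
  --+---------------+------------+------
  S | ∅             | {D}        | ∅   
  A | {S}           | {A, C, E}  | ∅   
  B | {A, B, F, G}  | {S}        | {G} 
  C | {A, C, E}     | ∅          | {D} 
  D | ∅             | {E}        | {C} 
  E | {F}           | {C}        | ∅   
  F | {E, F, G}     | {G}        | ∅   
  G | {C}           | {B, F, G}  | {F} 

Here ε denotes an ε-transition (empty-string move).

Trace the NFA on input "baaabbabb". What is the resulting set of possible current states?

{S, A, B, C, D, E, F, G}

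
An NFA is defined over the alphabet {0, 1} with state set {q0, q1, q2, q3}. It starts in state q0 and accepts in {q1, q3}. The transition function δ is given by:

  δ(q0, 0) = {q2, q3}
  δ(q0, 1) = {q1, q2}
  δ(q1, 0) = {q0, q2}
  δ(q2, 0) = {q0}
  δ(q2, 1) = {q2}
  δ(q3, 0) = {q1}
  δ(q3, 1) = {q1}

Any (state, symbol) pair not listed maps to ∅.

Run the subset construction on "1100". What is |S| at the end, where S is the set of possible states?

2

Start in {q0}.
Read '1': q0→{q1, q2}; now {q1, q2}.
Read '1': q1→∅, q2→{q2}; now {q2}.
Read '0': q2→{q0}; now {q0}.
Read '0': q0→{q2, q3}; now {q2, q3}.
That set has 2 states.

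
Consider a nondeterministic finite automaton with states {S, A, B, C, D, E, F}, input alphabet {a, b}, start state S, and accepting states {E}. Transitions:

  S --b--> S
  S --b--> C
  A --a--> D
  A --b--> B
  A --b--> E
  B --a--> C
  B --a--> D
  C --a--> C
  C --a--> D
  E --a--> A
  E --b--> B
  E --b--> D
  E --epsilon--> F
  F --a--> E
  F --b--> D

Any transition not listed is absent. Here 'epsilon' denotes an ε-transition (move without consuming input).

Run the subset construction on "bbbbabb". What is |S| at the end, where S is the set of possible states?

Start in {S}.
Read 'b': {S} → {S, C}.
Read 'b': {S, C} → {S, C}.
Read 'b': {S, C} → {S, C}.
Read 'b': {S, C} → {S, C}.
Read 'a': {S, C} → {C, D}.
Read 'b': {C, D} → ∅.
The set is empty and remains empty for the remaining 1 symbol.
That set has 0 states.

0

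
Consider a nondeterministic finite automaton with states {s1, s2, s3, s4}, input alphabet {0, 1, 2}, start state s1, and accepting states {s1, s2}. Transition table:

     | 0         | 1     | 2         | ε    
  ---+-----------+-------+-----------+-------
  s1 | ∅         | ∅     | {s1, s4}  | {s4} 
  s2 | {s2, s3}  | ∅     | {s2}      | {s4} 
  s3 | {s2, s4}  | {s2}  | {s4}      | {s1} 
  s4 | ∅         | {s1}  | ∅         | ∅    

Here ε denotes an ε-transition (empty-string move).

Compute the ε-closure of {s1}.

Begin with {s1}.
ε-move s1 → s4; add s4.

{s1, s4}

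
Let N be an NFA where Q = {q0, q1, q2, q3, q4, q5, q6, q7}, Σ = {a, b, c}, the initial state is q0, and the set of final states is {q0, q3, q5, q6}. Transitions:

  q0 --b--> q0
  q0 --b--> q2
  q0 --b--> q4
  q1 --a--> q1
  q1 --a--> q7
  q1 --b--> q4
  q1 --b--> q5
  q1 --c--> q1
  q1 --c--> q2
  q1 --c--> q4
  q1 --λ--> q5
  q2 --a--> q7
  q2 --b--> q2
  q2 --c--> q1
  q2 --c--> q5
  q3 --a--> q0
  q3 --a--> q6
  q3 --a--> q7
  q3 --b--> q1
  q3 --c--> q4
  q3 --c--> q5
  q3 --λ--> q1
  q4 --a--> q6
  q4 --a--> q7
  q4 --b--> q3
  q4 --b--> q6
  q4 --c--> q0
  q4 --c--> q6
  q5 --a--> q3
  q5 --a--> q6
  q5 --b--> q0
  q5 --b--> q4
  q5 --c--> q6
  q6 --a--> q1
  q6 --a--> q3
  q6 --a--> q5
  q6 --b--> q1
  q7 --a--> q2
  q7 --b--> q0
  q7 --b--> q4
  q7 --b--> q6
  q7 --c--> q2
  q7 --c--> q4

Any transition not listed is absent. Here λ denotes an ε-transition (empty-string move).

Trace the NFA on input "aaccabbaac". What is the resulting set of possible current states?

Start in {q0}.
Read 'a': {q0} → ∅.
The set is empty and remains empty for the remaining 9 symbols.

∅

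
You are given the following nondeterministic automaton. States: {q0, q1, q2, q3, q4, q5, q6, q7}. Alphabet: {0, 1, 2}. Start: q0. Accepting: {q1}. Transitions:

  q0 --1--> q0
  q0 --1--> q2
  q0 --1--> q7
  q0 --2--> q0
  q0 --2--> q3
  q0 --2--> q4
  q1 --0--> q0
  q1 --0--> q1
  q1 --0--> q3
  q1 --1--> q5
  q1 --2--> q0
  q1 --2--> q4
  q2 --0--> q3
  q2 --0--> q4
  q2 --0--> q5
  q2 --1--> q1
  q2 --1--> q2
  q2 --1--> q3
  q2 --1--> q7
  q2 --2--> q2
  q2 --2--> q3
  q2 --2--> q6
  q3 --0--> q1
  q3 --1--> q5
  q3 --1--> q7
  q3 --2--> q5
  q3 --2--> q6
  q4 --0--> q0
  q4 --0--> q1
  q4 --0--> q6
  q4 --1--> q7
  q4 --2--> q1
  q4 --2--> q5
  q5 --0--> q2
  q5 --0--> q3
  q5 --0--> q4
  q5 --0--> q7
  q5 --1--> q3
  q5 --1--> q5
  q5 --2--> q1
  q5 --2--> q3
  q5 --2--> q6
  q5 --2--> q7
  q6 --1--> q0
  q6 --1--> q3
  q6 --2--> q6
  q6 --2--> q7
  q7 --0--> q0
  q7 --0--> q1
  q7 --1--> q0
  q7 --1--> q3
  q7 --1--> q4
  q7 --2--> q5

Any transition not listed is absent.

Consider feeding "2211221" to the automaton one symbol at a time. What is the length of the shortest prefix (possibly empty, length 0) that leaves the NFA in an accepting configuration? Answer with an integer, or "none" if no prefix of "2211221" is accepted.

Start in {q0}.
Read '2': {q0} → {q0, q3, q4}.
Read '2': {q0, q3, q4} → {q0, q1, q3, q4, q5, q6}.
None of the earlier sets intersect F, but {q0, q1, q3, q4, q5, q6} does.

2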